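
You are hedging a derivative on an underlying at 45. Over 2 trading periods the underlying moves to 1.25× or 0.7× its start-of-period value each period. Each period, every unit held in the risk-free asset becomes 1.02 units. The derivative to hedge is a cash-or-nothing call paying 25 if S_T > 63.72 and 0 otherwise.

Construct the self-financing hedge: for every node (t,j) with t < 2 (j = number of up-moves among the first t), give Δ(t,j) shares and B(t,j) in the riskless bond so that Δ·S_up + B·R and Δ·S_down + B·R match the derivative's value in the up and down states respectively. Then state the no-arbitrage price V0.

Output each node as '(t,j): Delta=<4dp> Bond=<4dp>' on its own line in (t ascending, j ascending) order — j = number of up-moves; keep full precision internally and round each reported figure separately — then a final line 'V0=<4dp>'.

(0,0): Delta=0.5762 Bond=-17.7935
(1,0): Delta=0.0000 Bond=0.0000
(1,1): Delta=0.8081 Bond=-31.1943
V0=8.1342

Risk-neutral probability p* = (R−d)/(u−d) = (1.02−0.7)/(1.25−0.7) = 0.5818.
Payoff layer (t=2): V(2,0)=0.0000, V(2,1)=0.0000, V(2,2)=25.0000
Node (1,0) S=31.5000: V=(p*·0.0000+(1−p*)·0.0000)/1.02=0.0000; Δ=(0.0000−0.0000)/(39.3750−22.0500)=0.0000; B=V−Δ·S=0.0000
Node (1,1) S=56.2500: V=(p*·25.0000+(1−p*)·0.0000)/1.02=14.2602; Δ=(25.0000−0.0000)/(70.3125−39.3750)=0.8081; B=V−Δ·S=-31.1943
Node (0,0) S=45.0000: V=(p*·14.2602+(1−p*)·0.0000)/1.02=8.1342; Δ=(14.2602−0.0000)/(56.2500−31.5000)=0.5762; B=V−Δ·S=-17.7935
Root portfolio cost Δ·45+B reproduces V0=8.1342.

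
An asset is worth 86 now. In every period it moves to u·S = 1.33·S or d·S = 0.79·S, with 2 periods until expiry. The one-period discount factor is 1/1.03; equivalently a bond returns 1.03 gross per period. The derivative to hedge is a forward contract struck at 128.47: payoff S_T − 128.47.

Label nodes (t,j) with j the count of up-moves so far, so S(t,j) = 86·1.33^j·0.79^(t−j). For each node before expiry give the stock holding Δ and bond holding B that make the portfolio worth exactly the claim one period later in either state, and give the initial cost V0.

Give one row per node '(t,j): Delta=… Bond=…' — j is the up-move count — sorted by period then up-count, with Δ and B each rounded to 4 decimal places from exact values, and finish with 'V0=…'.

The replicating-portfolio and risk-neutral prices coincide; use p* = (1.03−0.79)/(1.33−0.79) = 0.4444 for the latter.
Terminal values V(2,·): V(2,0)=-74.7974, V(2,1)=-38.1098, V(2,2)=23.6554
(1,0): S=67.9400. Δ = (V_up−V_dn)/(S_up−S_dn) = (-38.1098−-74.7974)/(90.3602−53.6726) = 1.0000. V = [p*·-38.1098 + (1−p*)·-74.7974]/1.03 = -56.7882. B = V − Δ·S = -124.7282.
(1,1): S=114.3800. Δ = (V_up−V_dn)/(S_up−S_dn) = (23.6554−-38.1098)/(152.1254−90.3602) = 1.0000. V = [p*·23.6554 + (1−p*)·-38.1098]/1.03 = -10.3482. B = V − Δ·S = -124.7282.
(0,0): S=86.0000. Δ = (V_up−V_dn)/(S_up−S_dn) = (-10.3482−-56.7882)/(114.3800−67.9400) = 1.0000. V = [p*·-10.3482 + (1−p*)·-56.7882]/1.03 = -35.0953. B = V − Δ·S = -121.0953.
The time-0 hedge costs -35.0953, which is the no-arbitrage price.

(0,0): Delta=1.0000 Bond=-121.0953
(1,0): Delta=1.0000 Bond=-124.7282
(1,1): Delta=1.0000 Bond=-124.7282
V0=-35.0953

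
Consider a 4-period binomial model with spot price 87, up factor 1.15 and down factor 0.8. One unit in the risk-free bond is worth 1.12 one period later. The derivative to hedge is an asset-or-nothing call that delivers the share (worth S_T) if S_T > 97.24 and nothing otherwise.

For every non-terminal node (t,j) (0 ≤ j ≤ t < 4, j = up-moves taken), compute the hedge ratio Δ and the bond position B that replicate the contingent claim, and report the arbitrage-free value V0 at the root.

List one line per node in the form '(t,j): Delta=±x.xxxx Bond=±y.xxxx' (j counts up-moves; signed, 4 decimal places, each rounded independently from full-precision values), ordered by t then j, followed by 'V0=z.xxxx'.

Since d<R<u, set p* = (R−d)/(u−d) = 0.9143; price each node as the discounted p*-expectation of its children.
At expiry t=4: V(4,0)=0.0000, V(4,1)=0.0000, V(4,2)=0.0000, V(4,3)=105.8529, V(4,4)=152.1635
Node (3,0) S=44.5440: V=(p*·0.0000+(1−p*)·0.0000)/1.12=0.0000; Δ=(0.0000−0.0000)/(51.2256−35.6352)=0.0000; B=V−Δ·S=0.0000
Node (3,1) S=64.0320: V=(p*·0.0000+(1−p*)·0.0000)/1.12=0.0000; Δ=(0.0000−0.0000)/(73.6368−51.2256)=0.0000; B=V−Δ·S=0.0000
Node (3,2) S=92.0460: V=(p*·105.8529+(1−p*)·0.0000)/1.12=86.4105; Δ=(105.8529−0.0000)/(105.8529−73.6368)=3.2857; B=V−Δ·S=-216.0263
Node (3,3) S=132.3161: V=(p*·152.1635+(1−p*)·105.8529)/1.12=132.3161; Δ=(152.1635−105.8529)/(152.1635−105.8529)=1.0000; B=V−Δ·S=0.0000
Node (2,0) S=55.6800: V=(p*·0.0000+(1−p*)·0.0000)/1.12=0.0000; Δ=(0.0000−0.0000)/(64.0320−44.5440)=0.0000; B=V−Δ·S=0.0000
Node (2,1) S=80.0400: V=(p*·86.4105+(1−p*)·0.0000)/1.12=70.5392; Δ=(86.4105−0.0000)/(92.0460−64.0320)=3.0845; B=V−Δ·S=-176.3480
Node (2,2) S=115.0575: V=(p*·132.3161+(1−p*)·86.4105)/1.12=114.6262; Δ=(132.3161−86.4105)/(132.3161−92.0460)=1.1399; B=V−Δ·S=-16.5326
Node (1,0) S=69.6000: V=(p*·70.5392+(1−p*)·0.0000)/1.12=57.5830; Δ=(70.5392−0.0000)/(80.0400−55.6800)=2.8957; B=V−Δ·S=-143.9576
Node (1,1) S=100.0500: V=(p*·114.6262+(1−p*)·70.5392)/1.12=98.9708; Δ=(114.6262−70.5392)/(115.0575−80.0400)=1.2590; B=V−Δ·S=-26.9920
Node (0,0) S=87.0000: V=(p*·98.9708+(1−p*)·57.5830)/1.12=85.1994; Δ=(98.9708−57.5830)/(100.0500−69.6000)=1.3592; B=V−Δ·S=-33.0515
Check: Δ(0,0)·S0 + B(0,0) = 85.1994 = V0.

(0,0): Delta=1.3592 Bond=-33.0515
(1,0): Delta=2.8957 Bond=-143.9576
(1,1): Delta=1.2590 Bond=-26.9920
(2,0): Delta=0.0000 Bond=0.0000
(2,1): Delta=3.0845 Bond=-176.3480
(2,2): Delta=1.1399 Bond=-16.5326
(3,0): Delta=0.0000 Bond=0.0000
(3,1): Delta=0.0000 Bond=0.0000
(3,2): Delta=3.2857 Bond=-216.0263
(3,3): Delta=1.0000 Bond=0.0000
V0=85.1994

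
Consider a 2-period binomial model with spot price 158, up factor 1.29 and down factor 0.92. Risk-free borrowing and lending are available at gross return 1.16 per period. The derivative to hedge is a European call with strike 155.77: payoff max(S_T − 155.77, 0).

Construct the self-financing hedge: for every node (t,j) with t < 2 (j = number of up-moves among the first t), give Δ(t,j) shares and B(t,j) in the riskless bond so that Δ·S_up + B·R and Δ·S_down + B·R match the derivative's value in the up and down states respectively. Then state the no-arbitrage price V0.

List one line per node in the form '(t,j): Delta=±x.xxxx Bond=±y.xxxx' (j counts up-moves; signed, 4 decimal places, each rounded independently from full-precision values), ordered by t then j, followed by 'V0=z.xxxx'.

(0,0): Delta=0.8858 Bond=-95.6992
(1,0): Delta=0.5902 Bond=-68.0448
(1,1): Delta=1.0000 Bond=-134.2845
V0=44.2594

Under the risk-neutral measure, an up-move has probability p* = (R−d)/(u−d) = 0.6486 and values discount at R = 1.16.
Payoff layer (t=2): V(2,0)=0.0000, V(2,1)=31.7444, V(2,2)=107.1578
Node (1,0) S=145.3600: V=(p*·31.7444+(1−p*)·0.0000)/1.16=17.7508; Δ=(31.7444−0.0000)/(187.5144−133.7312)=0.5902; B=V−Δ·S=-68.0448
Node (1,1) S=203.8200: V=(p*·107.1578+(1−p*)·31.7444)/1.16=69.5355; Δ=(107.1578−31.7444)/(262.9278−187.5144)=1.0000; B=V−Δ·S=-134.2845
Node (0,0) S=158.0000: V=(p*·69.5355+(1−p*)·17.7508)/1.16=44.2594; Δ=(69.5355−17.7508)/(203.8200−145.3600)=0.8858; B=V−Δ·S=-95.6992
Self-financing check: at every node Δ·S+B equals the discounted successor values.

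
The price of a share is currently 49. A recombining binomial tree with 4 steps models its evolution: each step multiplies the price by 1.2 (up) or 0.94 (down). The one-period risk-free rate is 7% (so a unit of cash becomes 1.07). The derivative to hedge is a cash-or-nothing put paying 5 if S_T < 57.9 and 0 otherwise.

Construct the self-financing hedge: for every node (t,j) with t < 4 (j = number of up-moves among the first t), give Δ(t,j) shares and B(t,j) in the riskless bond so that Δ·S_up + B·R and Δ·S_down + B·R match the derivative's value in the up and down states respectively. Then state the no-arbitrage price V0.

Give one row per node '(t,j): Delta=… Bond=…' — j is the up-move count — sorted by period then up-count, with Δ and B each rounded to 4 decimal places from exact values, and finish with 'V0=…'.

(0,0): Delta=-0.1201 Bond=7.0788
(1,0): Delta=-0.1823 Bond=10.4392
(1,1): Delta=-0.0714 Bond=4.7094
(2,0): Delta=-0.2076 Bond=12.2617
(2,1): Delta=-0.1626 Bond=10.0781
(2,2): Delta=0.0000 Bond=0.0000
(3,0): Delta=0.0000 Bond=4.6729
(3,1): Delta=-0.3701 Bond=21.5672
(3,2): Delta=0.0000 Bond=0.0000
(3,3): Delta=0.0000 Bond=0.0000
V0=1.1920

Since d<R<u, set p* = (R−d)/(u−d) = 0.5000; price each node as the discounted p*-expectation of its children.
Payoff layer (t=4): V(4,0)=5.0000, V(4,1)=5.0000, V(4,2)=0.0000, V(4,3)=0.0000, V(4,4)=0.0000
(3,0): S=40.6986. Δ = (V_up−V_dn)/(S_up−S_dn) = (5.0000−5.0000)/(48.8383−38.2567) = 0.0000. V = [p*·5.0000 + (1−p*)·5.0000]/1.07 = 4.6729. B = V − Δ·S = 4.6729.
(3,1): S=51.9557. Δ = (V_up−V_dn)/(S_up−S_dn) = (0.0000−5.0000)/(62.3468−48.8383) = -0.3701. V = [p*·0.0000 + (1−p*)·5.0000]/1.07 = 2.3364. B = V − Δ·S = 21.5672.
(3,2): S=66.3264. Δ = (V_up−V_dn)/(S_up−S_dn) = (0.0000−0.0000)/(79.5917−62.3468) = 0.0000. V = [p*·0.0000 + (1−p*)·0.0000]/1.07 = 0.0000. B = V − Δ·S = 0.0000.
(3,3): S=84.6720. Δ = (V_up−V_dn)/(S_up−S_dn) = (0.0000−0.0000)/(101.6064−79.5917) = 0.0000. V = [p*·0.0000 + (1−p*)·0.0000]/1.07 = 0.0000. B = V − Δ·S = 0.0000.
(2,0): S=43.2964. Δ = (V_up−V_dn)/(S_up−S_dn) = (2.3364−4.6729)/(51.9557−40.6986) = -0.2076. V = [p*·2.3364 + (1−p*)·4.6729]/1.07 = 3.2754. B = V − Δ·S = 12.2617.
(2,1): S=55.2720. Δ = (V_up−V_dn)/(S_up−S_dn) = (0.0000−2.3364)/(66.3264−51.9557) = -0.1626. V = [p*·0.0000 + (1−p*)·2.3364]/1.07 = 1.0918. B = V − Δ·S = 10.0781.
(2,2): S=70.5600. Δ = (V_up−V_dn)/(S_up−S_dn) = (0.0000−0.0000)/(84.6720−66.3264) = 0.0000. V = [p*·0.0000 + (1−p*)·0.0000]/1.07 = 0.0000. B = V − Δ·S = 0.0000.
(1,0): S=46.0600. Δ = (V_up−V_dn)/(S_up−S_dn) = (1.0918−3.2754)/(55.2720−43.2964) = -0.1823. V = [p*·1.0918 + (1−p*)·3.2754]/1.07 = 2.0407. B = V − Δ·S = 10.4392.
(1,1): S=58.8000. Δ = (V_up−V_dn)/(S_up−S_dn) = (0.0000−1.0918)/(70.5600−55.2720) = -0.0714. V = [p*·0.0000 + (1−p*)·1.0918]/1.07 = 0.5102. B = V − Δ·S = 4.7094.
(0,0): S=49.0000. Δ = (V_up−V_dn)/(S_up−S_dn) = (0.5102−2.0407)/(58.8000−46.0600) = -0.1201. V = [p*·0.5102 + (1−p*)·2.0407]/1.07 = 1.1920. B = V − Δ·S = 7.0788.
The time-0 hedge costs 1.1920, which is the no-arbitrage price.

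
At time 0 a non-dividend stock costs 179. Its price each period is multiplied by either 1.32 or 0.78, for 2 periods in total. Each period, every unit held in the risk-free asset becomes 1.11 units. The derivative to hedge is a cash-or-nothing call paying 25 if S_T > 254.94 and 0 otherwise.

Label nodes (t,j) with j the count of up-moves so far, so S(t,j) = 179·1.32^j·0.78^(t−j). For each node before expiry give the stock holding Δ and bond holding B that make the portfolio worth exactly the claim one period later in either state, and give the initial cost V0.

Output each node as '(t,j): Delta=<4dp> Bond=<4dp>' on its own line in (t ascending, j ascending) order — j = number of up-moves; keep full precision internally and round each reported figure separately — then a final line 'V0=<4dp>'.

(0,0): Delta=0.1424 Bond=-17.9108
(1,0): Delta=0.0000 Bond=0.0000
(1,1): Delta=0.1959 Bond=-32.5325
V0=7.5776

Risk-neutral probability p* = (R−d)/(u−d) = (1.11−0.78)/(1.32−0.78) = 0.6111.
Payoff layer (t=2): V(2,0)=0.0000, V(2,1)=0.0000, V(2,2)=25.0000
Node (1,0) S=139.6200: V=(p*·0.0000+(1−p*)·0.0000)/1.11=0.0000; Δ=(0.0000−0.0000)/(184.2984−108.9036)=0.0000; B=V−Δ·S=0.0000
Node (1,1) S=236.2800: V=(p*·25.0000+(1−p*)·0.0000)/1.11=13.7638; Δ=(25.0000−0.0000)/(311.8896−184.2984)=0.1959; B=V−Δ·S=-32.5325
Node (0,0) S=179.0000: V=(p*·13.7638+(1−p*)·0.0000)/1.11=7.5776; Δ=(13.7638−0.0000)/(236.2800−139.6200)=0.1424; B=V−Δ·S=-17.9108
The time-0 hedge costs 7.5776, which is the no-arbitrage price.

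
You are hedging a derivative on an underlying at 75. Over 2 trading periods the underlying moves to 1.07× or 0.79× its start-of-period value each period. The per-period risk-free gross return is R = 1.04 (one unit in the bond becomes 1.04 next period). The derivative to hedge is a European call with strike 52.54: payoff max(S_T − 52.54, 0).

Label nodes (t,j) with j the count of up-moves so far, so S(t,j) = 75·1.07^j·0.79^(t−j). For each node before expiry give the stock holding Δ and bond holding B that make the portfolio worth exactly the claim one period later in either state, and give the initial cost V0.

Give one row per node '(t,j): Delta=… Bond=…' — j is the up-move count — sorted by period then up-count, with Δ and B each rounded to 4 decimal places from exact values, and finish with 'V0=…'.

Since d<R<u, set p* = (R−d)/(u−d) = 0.8929; price each node as the discounted p*-expectation of its children.
Terminal payoffs: V(2,0)=0.0000, V(2,1)=10.8575, V(2,2)=33.3275
(1,0): S=59.2500. Δ = (V_up−V_dn)/(S_up−S_dn) = (10.8575−0.0000)/(63.3975−46.8075) = 0.6545. V = [p*·10.8575 + (1−p*)·0.0000]/1.04 = 9.3213. B = V − Δ·S = -29.4554.
(1,1): S=80.2500. Δ = (V_up−V_dn)/(S_up−S_dn) = (33.3275−10.8575)/(85.8675−63.3975) = 1.0000. V = [p*·33.3275 + (1−p*)·10.8575]/1.04 = 29.7308. B = V − Δ·S = -50.5192.
(0,0): S=75.0000. Δ = (V_up−V_dn)/(S_up−S_dn) = (29.7308−9.3213)/(80.2500−59.2500) = 0.9719. V = [p*·29.7308 + (1−p*)·9.3213]/1.04 = 26.4847. B = V − Δ·S = -46.4062.
Each (Δ,B) replicates both successor values, so the strategy is self-financing and V0 is arbitrage-free.

(0,0): Delta=0.9719 Bond=-46.4062
(1,0): Delta=0.6545 Bond=-29.4554
(1,1): Delta=1.0000 Bond=-50.5192
V0=26.4847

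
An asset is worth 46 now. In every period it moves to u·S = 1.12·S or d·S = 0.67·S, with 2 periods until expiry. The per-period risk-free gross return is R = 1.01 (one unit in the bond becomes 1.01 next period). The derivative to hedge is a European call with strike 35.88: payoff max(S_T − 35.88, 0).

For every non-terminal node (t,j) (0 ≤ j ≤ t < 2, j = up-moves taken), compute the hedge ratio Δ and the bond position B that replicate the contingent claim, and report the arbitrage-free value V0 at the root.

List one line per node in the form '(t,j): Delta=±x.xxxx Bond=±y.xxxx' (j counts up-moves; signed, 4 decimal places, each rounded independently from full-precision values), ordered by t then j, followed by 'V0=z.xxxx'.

(0,0): Delta=0.7886 Bond=-24.0651
(1,0): Delta=0.0000 Bond=0.0000
(1,1): Delta=0.9413 Bond=-32.1694
V0=12.2122

No-arbitrage ⇒ martingale measure with p* = (R−d)/(u−d) = 0.7556.
At expiry t=2: V(2,0)=0.0000, V(2,1)=0.0000, V(2,2)=21.8224
Node (1,0) S=30.8200: V=(p*·0.0000+(1−p*)·0.0000)/1.01=0.0000; Δ=(0.0000−0.0000)/(34.5184−20.6494)=0.0000; B=V−Δ·S=0.0000
Node (1,1) S=51.5200: V=(p*·21.8224+(1−p*)·0.0000)/1.01=16.3248; Δ=(21.8224−0.0000)/(57.7024−34.5184)=0.9413; B=V−Δ·S=-32.1694
Node (0,0) S=46.0000: V=(p*·16.3248+(1−p*)·0.0000)/1.01=12.2122; Δ=(16.3248−0.0000)/(51.5200−30.8200)=0.7886; B=V−Δ·S=-24.0651
Root portfolio cost Δ·46+B reproduces V0=12.2122.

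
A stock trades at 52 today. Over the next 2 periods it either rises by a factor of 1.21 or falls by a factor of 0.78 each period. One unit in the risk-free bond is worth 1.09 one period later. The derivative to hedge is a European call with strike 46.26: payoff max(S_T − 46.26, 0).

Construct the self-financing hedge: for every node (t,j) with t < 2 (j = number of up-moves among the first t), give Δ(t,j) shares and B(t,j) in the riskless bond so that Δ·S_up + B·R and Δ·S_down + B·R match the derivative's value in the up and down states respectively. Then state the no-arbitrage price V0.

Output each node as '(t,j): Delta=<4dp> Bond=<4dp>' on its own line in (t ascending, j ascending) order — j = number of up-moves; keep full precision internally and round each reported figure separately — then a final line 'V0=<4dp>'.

(0,0): Delta=0.8326 Bond=-29.2707
(1,0): Delta=0.1616 Bond=-4.6890
(1,1): Delta=1.0000 Bond=-42.4404
V0=14.0224

Risk-neutral probability p* = (R−d)/(u−d) = (1.09−0.78)/(1.21−0.78) = 0.7209.
Terminal payoffs: V(2,0)=0.0000, V(2,1)=2.8176, V(2,2)=29.8732
(1,0): S=40.5600. Δ = (V_up−V_dn)/(S_up−S_dn) = (2.8176−0.0000)/(49.0776−31.6368) = 0.1616. V = [p*·2.8176 + (1−p*)·0.0000]/1.09 = 1.8636. B = V − Δ·S = -4.6890.
(1,1): S=62.9200. Δ = (V_up−V_dn)/(S_up−S_dn) = (29.8732−2.8176)/(76.1332−49.0776) = 1.0000. V = [p*·29.8732 + (1−p*)·2.8176]/1.09 = 20.4796. B = V − Δ·S = -42.4404.
(0,0): S=52.0000. Δ = (V_up−V_dn)/(S_up−S_dn) = (20.4796−1.8636)/(62.9200−40.5600) = 0.8326. V = [p*·20.4796 + (1−p*)·1.8636]/1.09 = 14.0224. B = V − Δ·S = -29.2707.
Each (Δ,B) replicates both successor values, so the strategy is self-financing and V0 is arbitrage-free.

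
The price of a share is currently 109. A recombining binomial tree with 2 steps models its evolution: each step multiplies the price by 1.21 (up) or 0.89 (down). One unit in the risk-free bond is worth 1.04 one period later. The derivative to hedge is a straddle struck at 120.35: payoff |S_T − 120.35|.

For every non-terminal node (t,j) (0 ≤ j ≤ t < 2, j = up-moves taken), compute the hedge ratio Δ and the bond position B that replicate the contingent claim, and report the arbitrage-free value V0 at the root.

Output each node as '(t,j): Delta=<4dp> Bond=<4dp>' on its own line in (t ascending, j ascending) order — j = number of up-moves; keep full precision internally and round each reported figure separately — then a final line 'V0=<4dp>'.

Risk-neutral probability p* = (R−d)/(u−d) = (1.04−0.89)/(1.21−0.89) = 0.4688.
Payoff layer (t=2): V(2,0)=34.0111, V(2,1)=2.9679, V(2,2)=39.2369
  t=1,j=0: stock 97.0100 → up 117.3821 (V=2.9679), down 86.3389 (V=34.0111). Price 18.7112; hedge Δ=-1.0000, bond B=115.7212.
  t=1,j=1: stock 131.8900 → up 159.5869 (V=39.2369), down 117.3821 (V=2.9679). Price 19.2010; hedge Δ=0.8594, bond B=-94.1397.
  t=0,j=0: stock 109.0000 → up 131.8900 (V=19.2010), down 97.0100 (V=18.7112). Price 18.2123; hedge Δ=0.0140, bond B=16.6816.
Check: Δ(0,0)·S0 + B(0,0) = 18.2123 = V0.

(0,0): Delta=0.0140 Bond=16.6816
(1,0): Delta=-1.0000 Bond=115.7212
(1,1): Delta=0.8594 Bond=-94.1397
V0=18.2123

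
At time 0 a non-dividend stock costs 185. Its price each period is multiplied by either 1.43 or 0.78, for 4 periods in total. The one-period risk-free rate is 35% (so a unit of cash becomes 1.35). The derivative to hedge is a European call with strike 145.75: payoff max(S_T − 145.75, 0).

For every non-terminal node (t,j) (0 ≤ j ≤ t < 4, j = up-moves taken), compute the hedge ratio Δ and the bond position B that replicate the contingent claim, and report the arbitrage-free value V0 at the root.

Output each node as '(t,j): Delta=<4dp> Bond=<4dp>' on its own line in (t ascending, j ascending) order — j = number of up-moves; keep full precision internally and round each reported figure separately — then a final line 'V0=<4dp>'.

(0,0): Delta=0.9969 Bond=-43.2655
(1,0): Delta=0.9694 Bond=-54.4413
(1,1): Delta=0.9990 Bond=-58.9652
(2,0): Delta=0.7495 Bond=-48.7391
(2,1): Delta=0.9863 Bond=-76.9704
(2,2): Delta=1.0000 Bond=-79.9726
(3,0): Delta=0.0000 Bond=0.0000
(3,1): Delta=0.8068 Bond=-75.0326
(3,2): Delta=1.0000 Bond=-107.9630
(3,3): Delta=1.0000 Bond=-107.9630
V0=141.1644

Under the risk-neutral measure, an up-move has probability p* = (R−d)/(u−d) = 0.8769 and values discount at R = 1.35.
At expiry t=4: V(4,0)=0.0000, V(4,1)=0.0000, V(4,2)=84.4117, V(4,3)=276.2131, V(4,4)=627.8490
Node (3,0) S=87.7921: V=(p*·0.0000+(1−p*)·0.0000)/1.35=0.0000; Δ=(0.0000−0.0000)/(125.5427−68.4779)=0.0000; B=V−Δ·S=0.0000
Node (3,1) S=160.9522: V=(p*·84.4117+(1−p*)·0.0000)/1.35=54.8315; Δ=(84.4117−0.0000)/(230.1617−125.5427)=0.8068; B=V−Δ·S=-75.0326
Node (3,2) S=295.0791: V=(p*·276.2131+(1−p*)·84.4117)/1.35=187.1161; Δ=(276.2131−84.4117)/(421.9631−230.1617)=1.0000; B=V−Δ·S=-107.9630
Node (3,3) S=540.9783: V=(p*·627.8490+(1−p*)·276.2131)/1.35=433.0153; Δ=(627.8490−276.2131)/(773.5990−421.9631)=1.0000; B=V−Δ·S=-107.9630
Node (2,0) S=112.5540: V=(p*·54.8315+(1−p*)·0.0000)/1.35=35.6171; Δ=(54.8315−0.0000)/(160.9522−87.7921)=0.7495; B=V−Δ·S=-48.7391
Node (2,1) S=206.3490: V=(p*·187.1161+(1−p*)·54.8315)/1.35=126.5444; Δ=(187.1161−54.8315)/(295.0791−160.9522)=0.9863; B=V−Δ·S=-76.9704
Node (2,2) S=378.3065: V=(p*·433.0153+(1−p*)·187.1161)/1.35=298.3339; Δ=(433.0153−187.1161)/(540.9783−295.0791)=1.0000; B=V−Δ·S=-79.9726
Node (1,0) S=144.3000: V=(p*·126.5444+(1−p*)·35.6171)/1.35=85.4469; Δ=(126.5444−35.6171)/(206.3490−112.5540)=0.9694; B=V−Δ·S=-54.4413
Node (1,1) S=264.5500: V=(p*·298.3339+(1−p*)·126.5444)/1.35=205.3264; Δ=(298.3339−126.5444)/(378.3065−206.3490)=0.9990; B=V−Δ·S=-58.9652
Node (0,0) S=185.0000: V=(p*·205.3264+(1−p*)·85.4469)/1.35=141.1644; Δ=(205.3264−85.4469)/(264.5500−144.3000)=0.9969; B=V−Δ·S=-43.2655
Root portfolio cost Δ·185+B reproduces V0=141.1644.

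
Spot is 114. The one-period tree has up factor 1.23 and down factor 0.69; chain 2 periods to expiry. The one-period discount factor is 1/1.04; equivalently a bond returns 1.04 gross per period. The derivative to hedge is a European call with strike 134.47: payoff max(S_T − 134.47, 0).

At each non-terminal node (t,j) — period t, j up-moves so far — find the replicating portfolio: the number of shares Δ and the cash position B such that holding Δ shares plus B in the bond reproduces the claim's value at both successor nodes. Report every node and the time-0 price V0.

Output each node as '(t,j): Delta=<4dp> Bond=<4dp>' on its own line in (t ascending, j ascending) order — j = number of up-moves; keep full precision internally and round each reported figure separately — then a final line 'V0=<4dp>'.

(0,0): Delta=0.3847 Bond=-29.0973
(1,0): Delta=0.0000 Bond=0.0000
(1,1): Delta=0.5019 Bond=-46.6888
V0=14.7595

No-arbitrage ⇒ martingale measure with p* = (R−d)/(u−d) = 0.6481.
Terminal payoffs: V(2,0)=0.0000, V(2,1)=0.0000, V(2,2)=38.0006
(1,0): S=78.6600. Δ = (V_up−V_dn)/(S_up−S_dn) = (0.0000−0.0000)/(96.7518−54.2754) = 0.0000. V = [p*·0.0000 + (1−p*)·0.0000]/1.04 = 0.0000. B = V − Δ·S = 0.0000.
(1,1): S=140.2200. Δ = (V_up−V_dn)/(S_up−S_dn) = (38.0006−0.0000)/(172.4706−96.7518) = 0.5019. V = [p*·38.0006 + (1−p*)·0.0000]/1.04 = 23.6827. B = V − Δ·S = -46.6888.
(0,0): S=114.0000. Δ = (V_up−V_dn)/(S_up−S_dn) = (23.6827−0.0000)/(140.2200−78.6600) = 0.3847. V = [p*·23.6827 + (1−p*)·0.0000]/1.04 = 14.7595. B = V − Δ·S = -29.0973.
The time-0 hedge costs 14.7595, which is the no-arbitrage price.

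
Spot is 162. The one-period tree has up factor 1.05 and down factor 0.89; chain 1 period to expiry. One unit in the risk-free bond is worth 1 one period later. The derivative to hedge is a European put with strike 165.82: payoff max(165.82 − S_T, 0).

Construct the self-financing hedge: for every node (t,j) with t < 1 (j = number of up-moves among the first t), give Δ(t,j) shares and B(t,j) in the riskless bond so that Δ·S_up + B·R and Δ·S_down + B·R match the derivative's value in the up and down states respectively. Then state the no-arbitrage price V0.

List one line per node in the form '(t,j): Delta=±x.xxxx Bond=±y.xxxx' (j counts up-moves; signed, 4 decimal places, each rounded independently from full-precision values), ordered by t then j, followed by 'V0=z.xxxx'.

(0,0): Delta=-0.8349 Bond=142.0125
V0=6.7625

Under the risk-neutral measure, an up-move has probability p* = (R−d)/(u−d) = 0.6875 and values discount at R = 1.
Payoff layer (t=1): V(1,0)=21.6400, V(1,1)=0.0000
Node (0,0) S=162.0000: V=(p*·0.0000+(1−p*)·21.6400)/1=6.7625; Δ=(0.0000−21.6400)/(170.1000−144.1800)=-0.8349; B=V−Δ·S=142.0125
Self-financing check: at every node Δ·S+B equals the discounted successor values.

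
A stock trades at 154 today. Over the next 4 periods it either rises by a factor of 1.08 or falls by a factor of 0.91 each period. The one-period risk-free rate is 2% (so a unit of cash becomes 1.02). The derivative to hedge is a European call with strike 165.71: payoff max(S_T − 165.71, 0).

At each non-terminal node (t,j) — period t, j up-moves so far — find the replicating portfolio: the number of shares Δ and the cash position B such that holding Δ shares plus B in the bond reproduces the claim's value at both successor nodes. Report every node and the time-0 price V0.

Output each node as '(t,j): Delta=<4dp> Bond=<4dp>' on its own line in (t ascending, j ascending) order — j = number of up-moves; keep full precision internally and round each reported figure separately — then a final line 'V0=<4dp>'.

(0,0): Delta=0.4943 Bond=-65.2084
(1,0): Delta=0.1829 Bond=-22.8638
(1,1): Delta=0.6375 Bond=-90.3210
(2,0): Delta=0.0000 Bond=0.0000
(2,1): Delta=0.2669 Bond=-36.0417
(2,2): Delta=0.8078 Bond=-122.7196
(3,0): Delta=0.0000 Bond=0.0000
(3,1): Delta=0.0000 Bond=0.0000
(3,2): Delta=0.3896 Bond=-56.8149
(3,3): Delta=1.0000 Bond=-162.4608
V0=10.9194

Under the risk-neutral measure, an up-move has probability p* = (R−d)/(u−d) = 0.6471 and values discount at R = 1.02.
Payoff layer (t=4): V(4,0)=0.0000, V(4,1)=0.0000, V(4,2)=0.0000, V(4,3)=10.8260, V(4,4)=43.8053
  t=3,j=0: stock 116.0499 → up 125.3339 (V=0.0000), down 105.6054 (V=0.0000). Price 0.0000; hedge Δ=0.0000, bond B=0.0000.
  t=3,j=1: stock 137.7296 → up 148.7480 (V=0.0000), down 125.3339 (V=0.0000). Price 0.0000; hedge Δ=0.0000, bond B=0.0000.
  t=3,j=2: stock 163.4593 → up 176.5360 (V=10.8260), down 148.7480 (V=0.0000). Price 6.8677; hedge Δ=0.3896, bond B=-56.8149.
  t=3,j=3: stock 193.9956 → up 209.5153 (V=43.8053), down 176.5360 (V=10.8260). Price 31.5349; hedge Δ=1.0000, bond B=-162.4608.
  t=2,j=0: stock 127.5274 → up 137.7296 (V=0.0000), down 116.0499 (V=0.0000). Price 0.0000; hedge Δ=0.0000, bond B=0.0000.
  t=2,j=1: stock 151.3512 → up 163.4593 (V=6.8677), down 137.7296 (V=0.0000). Price 4.3567; hedge Δ=0.2669, bond B=-36.0417.
  t=2,j=2: stock 179.6256 → up 193.9956 (V=31.5349), down 163.4593 (V=6.8677). Price 22.3812; hedge Δ=0.8078, bond B=-122.7196.
  t=1,j=0: stock 140.1400 → up 151.3512 (V=4.3567), down 127.5274 (V=0.0000). Price 2.7638; hedge Δ=0.1829, bond B=-22.8638.
  t=1,j=1: stock 166.3200 → up 179.6256 (V=22.3812), down 151.3512 (V=4.3567). Price 15.7055; hedge Δ=0.6375, bond B=-90.3210.
  t=0,j=0: stock 154.0000 → up 166.3200 (V=15.7055), down 140.1400 (V=2.7638). Price 10.9194; hedge Δ=0.4943, bond B=-65.2084.
The time-0 hedge costs 10.9194, which is the no-arbitrage price.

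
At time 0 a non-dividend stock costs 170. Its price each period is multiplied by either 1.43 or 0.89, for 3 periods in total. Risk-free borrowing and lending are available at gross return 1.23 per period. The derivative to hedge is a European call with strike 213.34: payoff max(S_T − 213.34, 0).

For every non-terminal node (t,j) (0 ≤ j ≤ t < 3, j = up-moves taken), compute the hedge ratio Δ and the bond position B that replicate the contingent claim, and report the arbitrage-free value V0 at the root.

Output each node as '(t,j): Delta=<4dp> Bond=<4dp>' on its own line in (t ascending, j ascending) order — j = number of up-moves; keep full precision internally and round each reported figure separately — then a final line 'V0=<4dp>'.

(0,0): Delta=0.8584 Bond=-85.1269
(1,0): Delta=0.6018 Bond=-65.8846
(1,1): Delta=0.9523 Bond=-127.5422
(2,0): Delta=0.0000 Bond=0.0000
(2,1): Delta=0.8221 Bond=-128.7075
(2,2): Delta=1.0000 Bond=-173.4472
V0=60.8006

The replicating-portfolio and risk-neutral prices coincide; use p* = (1.23−0.89)/(1.43−0.89) = 0.6296 for the latter.
Payoff layer (t=3): V(3,0)=0.0000, V(3,1)=0.0000, V(3,2)=96.0534, V(3,3)=283.7752
Node (2,0) S=134.6570: V=(p*·0.0000+(1−p*)·0.0000)/1.23=0.0000; Δ=(0.0000−0.0000)/(192.5595−119.8447)=0.0000; B=V−Δ·S=0.0000
Node (2,1) S=216.3590: V=(p*·96.0534+(1−p*)·0.0000)/1.23=49.1691; Δ=(96.0534−0.0000)/(309.3934−192.5595)=0.8221; B=V−Δ·S=-128.7075
Node (2,2) S=347.6330: V=(p*·283.7752+(1−p*)·96.0534)/1.23=174.1858; Δ=(283.7752−96.0534)/(497.1152−309.3934)=1.0000; B=V−Δ·S=-173.4472
Node (1,0) S=151.3000: V=(p*·49.1691+(1−p*)·0.0000)/1.23=25.1694; Δ=(49.1691−0.0000)/(216.3590−134.6570)=0.6018; B=V−Δ·S=-65.8846
Node (1,1) S=243.1000: V=(p*·174.1858+(1−p*)·49.1691)/1.23=103.9702; Δ=(174.1858−49.1691)/(347.6330−216.3590)=0.9523; B=V−Δ·S=-127.5422
Node (0,0) S=170.0000: V=(p*·103.9702+(1−p*)·25.1694)/1.23=60.8006; Δ=(103.9702−25.1694)/(243.1000−151.3000)=0.8584; B=V−Δ·S=-85.1269
Self-financing check: at every node Δ·S+B equals the discounted successor values.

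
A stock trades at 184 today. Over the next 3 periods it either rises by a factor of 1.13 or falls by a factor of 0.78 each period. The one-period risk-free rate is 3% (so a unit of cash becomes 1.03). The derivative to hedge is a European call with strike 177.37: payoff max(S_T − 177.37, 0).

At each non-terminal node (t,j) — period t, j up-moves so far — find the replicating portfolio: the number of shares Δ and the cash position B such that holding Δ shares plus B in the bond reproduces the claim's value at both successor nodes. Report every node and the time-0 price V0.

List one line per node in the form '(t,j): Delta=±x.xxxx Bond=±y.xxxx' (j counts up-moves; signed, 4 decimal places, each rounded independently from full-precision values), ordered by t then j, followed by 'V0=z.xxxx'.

(0,0): Delta=0.6493 Bond=-87.7192
(1,0): Delta=0.0813 Bond=-8.8387
(1,1): Delta=0.8061 Bond=-122.9557
(2,0): Delta=0.0000 Bond=0.0000
(2,1): Delta=0.1038 Bond=-12.7455
(2,2): Delta=1.0000 Bond=-172.2039
V0=31.7471

Risk-neutral probability p* = (R−d)/(u−d) = (1.03−0.78)/(1.13−0.78) = 0.7143.
At expiry t=3: V(3,0)=0.0000, V(3,1)=0.0000, V(3,2)=5.8907, V(3,3)=88.1230
  t=2,j=0: stock 111.9456 → up 126.4985 (V=0.0000), down 87.3176 (V=0.0000). Price 0.0000; hedge Δ=0.0000, bond B=0.0000.
  t=2,j=1: stock 162.1776 → up 183.2607 (V=5.8907), down 126.4985 (V=0.0000). Price 4.0851; hedge Δ=0.1038, bond B=-12.7455.
  t=2,j=2: stock 234.9496 → up 265.4930 (V=88.1230), down 183.2607 (V=5.8907). Price 62.7457; hedge Δ=1.0000, bond B=-172.2039.
  t=1,j=0: stock 143.5200 → up 162.1776 (V=4.0851), down 111.9456 (V=0.0000). Price 2.8329; hedge Δ=0.0813, bond B=-8.8387.
  t=1,j=1: stock 207.9200 → up 234.9496 (V=62.7457), down 162.1776 (V=4.0851). Price 44.6462; hedge Δ=0.8061, bond B=-122.9557.
  t=0,j=0: stock 184.0000 → up 207.9200 (V=44.6462), down 143.5200 (V=2.8329). Price 31.7471; hedge Δ=0.6493, bond B=-87.7192.
Self-financing check: at every node Δ·S+B equals the discounted successor values.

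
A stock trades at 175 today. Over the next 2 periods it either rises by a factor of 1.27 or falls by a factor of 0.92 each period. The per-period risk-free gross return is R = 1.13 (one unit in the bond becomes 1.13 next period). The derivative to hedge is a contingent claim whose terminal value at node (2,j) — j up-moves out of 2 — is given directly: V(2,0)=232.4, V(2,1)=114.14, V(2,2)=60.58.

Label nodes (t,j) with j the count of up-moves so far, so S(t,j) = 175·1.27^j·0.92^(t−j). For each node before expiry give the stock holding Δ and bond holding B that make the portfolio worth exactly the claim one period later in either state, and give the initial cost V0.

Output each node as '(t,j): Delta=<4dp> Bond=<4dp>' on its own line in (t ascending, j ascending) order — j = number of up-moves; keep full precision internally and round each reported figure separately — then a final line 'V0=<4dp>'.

(0,0): Delta=-1.1478 Bond=289.9661
(1,0): Delta=-2.0987 Bond=480.7565
(1,1): Delta=-0.6885 Bond=225.5985
V0=89.1064

Under the risk-neutral measure, an up-move has probability p* = (R−d)/(u−d) = 0.6000 and values discount at R = 1.13.
Terminal values V(2,·): V(2,0)=232.4000, V(2,1)=114.1400, V(2,2)=60.5800
(1,0): S=161.0000. Δ = (V_up−V_dn)/(S_up−S_dn) = (114.1400−232.4000)/(204.4700−148.1200) = -2.0987. V = [p*·114.1400 + (1−p*)·232.4000]/1.13 = 142.8708. B = V − Δ·S = 480.7565.
(1,1): S=222.2500. Δ = (V_up−V_dn)/(S_up−S_dn) = (60.5800−114.1400)/(282.2575−204.4700) = -0.6885. V = [p*·60.5800 + (1−p*)·114.1400]/1.13 = 72.5699. B = V − Δ·S = 225.5985.
(0,0): S=175.0000. Δ = (V_up−V_dn)/(S_up−S_dn) = (72.5699−142.8708)/(222.2500−161.0000) = -1.1478. V = [p*·72.5699 + (1−p*)·142.8708]/1.13 = 89.1064. B = V − Δ·S = 289.9661.
Root portfolio cost Δ·175+B reproduces V0=89.1064.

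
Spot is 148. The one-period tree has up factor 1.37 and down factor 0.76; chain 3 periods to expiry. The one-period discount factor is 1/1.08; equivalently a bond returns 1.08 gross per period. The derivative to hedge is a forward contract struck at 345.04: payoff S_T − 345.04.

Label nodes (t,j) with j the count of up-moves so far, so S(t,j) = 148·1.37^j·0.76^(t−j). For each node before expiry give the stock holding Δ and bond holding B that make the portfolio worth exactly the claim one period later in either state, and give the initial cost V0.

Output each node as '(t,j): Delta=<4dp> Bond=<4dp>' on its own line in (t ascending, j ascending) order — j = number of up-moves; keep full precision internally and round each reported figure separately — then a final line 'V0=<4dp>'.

(0,0): Delta=1.0000 Bond=-273.9039
(1,0): Delta=1.0000 Bond=-295.8162
(1,1): Delta=1.0000 Bond=-295.8162
(2,0): Delta=1.0000 Bond=-319.4815
(2,1): Delta=1.0000 Bond=-319.4815
(2,2): Delta=1.0000 Bond=-319.4815
V0=-125.9039

Risk-neutral probability p* = (R−d)/(u−d) = (1.08−0.76)/(1.37−0.76) = 0.5246.
Terminal values V(3,·): V(3,0)=-280.0716, V(3,1)=-227.9258, V(3,2)=-133.9263, V(3,3)=35.5202
  t=2,j=0: stock 85.4848 → up 117.1142 (V=-227.9258), down 64.9684 (V=-280.0716). Price -233.9967; hedge Δ=1.0000, bond B=-319.4815.
  t=2,j=1: stock 154.0976 → up 211.1137 (V=-133.9263), down 117.1142 (V=-227.9258). Price -165.3839; hedge Δ=1.0000, bond B=-319.4815.
  t=2,j=2: stock 277.7812 → up 380.5602 (V=35.5202), down 211.1137 (V=-133.9263). Price -41.7003; hedge Δ=1.0000, bond B=-319.4815.
  t=1,j=0: stock 112.4800 → up 154.0976 (V=-165.3839), down 85.4848 (V=-233.9967). Price -183.3362; hedge Δ=1.0000, bond B=-295.8162.
  t=1,j=1: stock 202.7600 → up 277.7812 (V=-41.7003), down 154.0976 (V=-165.3839). Price -93.0562; hedge Δ=1.0000, bond B=-295.8162.
  t=0,j=0: stock 148.0000 → up 202.7600 (V=-93.0562), down 112.4800 (V=-183.3362). Price -125.9039; hedge Δ=1.0000, bond B=-273.9039.
Check: Δ(0,0)·S0 + B(0,0) = -125.9039 = V0.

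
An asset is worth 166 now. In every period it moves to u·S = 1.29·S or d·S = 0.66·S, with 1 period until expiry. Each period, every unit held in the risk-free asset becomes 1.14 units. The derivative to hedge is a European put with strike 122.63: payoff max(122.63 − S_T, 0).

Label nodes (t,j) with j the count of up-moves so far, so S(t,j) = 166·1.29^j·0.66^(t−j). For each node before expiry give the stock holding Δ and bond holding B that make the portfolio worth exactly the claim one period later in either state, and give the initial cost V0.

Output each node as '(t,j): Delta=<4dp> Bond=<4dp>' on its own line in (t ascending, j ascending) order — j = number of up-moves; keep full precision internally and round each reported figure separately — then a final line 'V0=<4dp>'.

(0,0): Delta=-0.1250 Bond=23.4758
V0=2.7297

Since d<R<u, set p* = (R−d)/(u−d) = 0.7619; price each node as the discounted p*-expectation of its children.
At expiry t=1: V(1,0)=13.0700, V(1,1)=0.0000
(0,0): S=166.0000. Δ = (V_up−V_dn)/(S_up−S_dn) = (0.0000−13.0700)/(214.1400−109.5600) = -0.1250. V = [p*·0.0000 + (1−p*)·13.0700]/1.14 = 2.7297. B = V − Δ·S = 23.4758.
Check: Δ(0,0)·S0 + B(0,0) = 2.7297 = V0.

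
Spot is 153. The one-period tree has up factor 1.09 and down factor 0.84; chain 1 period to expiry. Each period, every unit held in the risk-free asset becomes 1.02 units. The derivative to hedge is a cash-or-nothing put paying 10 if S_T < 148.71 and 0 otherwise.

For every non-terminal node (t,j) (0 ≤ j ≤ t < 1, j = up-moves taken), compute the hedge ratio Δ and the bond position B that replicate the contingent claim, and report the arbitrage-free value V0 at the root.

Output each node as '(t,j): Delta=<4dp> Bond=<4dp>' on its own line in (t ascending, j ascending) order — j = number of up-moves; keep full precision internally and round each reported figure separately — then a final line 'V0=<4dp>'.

(0,0): Delta=-0.2614 Bond=42.7451
V0=2.7451

Since d<R<u, set p* = (R−d)/(u−d) = 0.7200; price each node as the discounted p*-expectation of its children.
Terminal values V(1,·): V(1,0)=10.0000, V(1,1)=0.0000
(0,0): S=153.0000. Δ = (V_up−V_dn)/(S_up−S_dn) = (0.0000−10.0000)/(166.7700−128.5200) = -0.2614. V = [p*·0.0000 + (1−p*)·10.0000]/1.02 = 2.7451. B = V − Δ·S = 42.7451.
Each (Δ,B) replicates both successor values, so the strategy is self-financing and V0 is arbitrage-free.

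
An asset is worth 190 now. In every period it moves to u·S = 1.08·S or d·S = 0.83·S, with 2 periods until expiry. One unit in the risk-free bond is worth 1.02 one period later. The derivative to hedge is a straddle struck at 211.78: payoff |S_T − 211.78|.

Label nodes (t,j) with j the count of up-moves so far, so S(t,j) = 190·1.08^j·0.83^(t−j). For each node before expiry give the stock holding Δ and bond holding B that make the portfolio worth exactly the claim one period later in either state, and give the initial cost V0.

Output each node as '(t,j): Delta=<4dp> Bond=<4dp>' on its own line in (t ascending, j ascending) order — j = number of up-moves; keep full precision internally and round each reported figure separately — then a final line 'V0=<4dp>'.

The replicating-portfolio and risk-neutral prices coincide; use p* = (1.02−0.83)/(1.08−0.83) = 0.7600 for the latter.
At expiry t=2: V(2,0)=80.8890, V(2,1)=41.4640, V(2,2)=9.8360
(1,0): S=157.7000. Δ = (V_up−V_dn)/(S_up−S_dn) = (41.4640−80.8890)/(170.3160−130.8910) = -1.0000. V = [p*·41.4640 + (1−p*)·80.8890]/1.02 = 49.9275. B = V − Δ·S = 207.6275.
(1,1): S=205.2000. Δ = (V_up−V_dn)/(S_up−S_dn) = (9.8360−41.4640)/(221.6160−170.3160) = -0.6165. V = [p*·9.8360 + (1−p*)·41.4640]/1.02 = 17.0850. B = V − Δ·S = 143.5970.
(0,0): S=190.0000. Δ = (V_up−V_dn)/(S_up−S_dn) = (17.0850−49.9275)/(205.2000−157.7000) = -0.6914. V = [p*·17.0850 + (1−p*)·49.9275]/1.02 = 24.4777. B = V − Δ·S = 155.8474.
Self-financing check: at every node Δ·S+B equals the discounted successor values.

(0,0): Delta=-0.6914 Bond=155.8474
(1,0): Delta=-1.0000 Bond=207.6275
(1,1): Delta=-0.6165 Bond=143.5970
V0=24.4777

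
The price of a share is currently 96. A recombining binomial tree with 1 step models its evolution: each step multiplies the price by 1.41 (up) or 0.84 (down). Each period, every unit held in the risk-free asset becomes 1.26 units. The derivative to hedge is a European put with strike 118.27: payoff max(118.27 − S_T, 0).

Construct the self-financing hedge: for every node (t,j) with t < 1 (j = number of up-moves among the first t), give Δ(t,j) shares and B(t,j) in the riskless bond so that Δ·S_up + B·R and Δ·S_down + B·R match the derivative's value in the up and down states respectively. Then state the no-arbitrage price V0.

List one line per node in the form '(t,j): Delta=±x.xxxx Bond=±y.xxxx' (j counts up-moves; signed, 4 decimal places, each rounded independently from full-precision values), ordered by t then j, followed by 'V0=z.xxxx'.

The replicating-portfolio and risk-neutral prices coincide; use p* = (1.26−0.84)/(1.41−0.84) = 0.7368 for the latter.
Payoff layer (t=1): V(1,0)=37.6300, V(1,1)=0.0000
  t=0,j=0: stock 96.0000 → up 135.3600 (V=0.0000), down 80.6400 (V=37.6300). Price 7.8592; hedge Δ=-0.6877, bond B=73.8768.
The time-0 hedge costs 7.8592, which is the no-arbitrage price.

(0,0): Delta=-0.6877 Bond=73.8768
V0=7.8592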